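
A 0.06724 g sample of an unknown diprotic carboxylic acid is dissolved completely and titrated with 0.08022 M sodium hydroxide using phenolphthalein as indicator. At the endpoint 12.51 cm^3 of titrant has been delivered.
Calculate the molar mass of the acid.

134.0 g/mol

n(NaOH) = 0.01251 L × 0.08022 mol/L = 1.004 × 10^-3 mol
From the 1:2 ratio, n(H2A) = 1/2 × 1.004 × 10^-3 = 5.018 × 10^-4 mol
M = m / n = 0.06724 g / 5.018 × 10^-4 mol = 134.0 g/mol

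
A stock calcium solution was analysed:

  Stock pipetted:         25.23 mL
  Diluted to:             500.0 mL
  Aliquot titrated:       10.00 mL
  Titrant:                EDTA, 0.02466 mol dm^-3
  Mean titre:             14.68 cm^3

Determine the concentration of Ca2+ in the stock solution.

Ca^2+ + EDTA^4- → [Ca(EDTA)]^2-
n(EDTA) = 0.01468 × 0.02466 = 3.620 × 10^-4 mol
n(Ca2+) in the aliquot = 3.620 × 10^-4 mol (1:1 ratio)
[Ca2+]_dilute = 3.620 × 10^-4 / 0.01000 = 0.03620 mol/L
Dilution factor = 500.0 / 25.23 = 19.82
[Ca2+]_stock = 0.03620 × 19.82 = 0.7174 mol/L

0.7174 mol/L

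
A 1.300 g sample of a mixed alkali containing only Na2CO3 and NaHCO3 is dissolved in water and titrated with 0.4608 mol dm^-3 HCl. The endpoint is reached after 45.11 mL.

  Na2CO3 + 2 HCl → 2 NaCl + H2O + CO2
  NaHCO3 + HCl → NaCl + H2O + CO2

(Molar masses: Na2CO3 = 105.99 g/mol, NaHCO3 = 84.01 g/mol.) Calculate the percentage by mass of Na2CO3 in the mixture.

n(HCl) = 0.04511 × 0.4608 = 0.02079 mol
Let x = n(Na2CO3), y = n(NaHCO3).
Titrant: 2x + 1y = 0.02079;  mass: 105.99x + 84.01y = 1.300
Solving, x = 7.195 × 10^-3 mol, y = 6.397 × 10^-3 mol
mass of Na2CO3 = 7.195 × 10^-3 × 105.99 = 0.7626 g
% Na2CO3 = 0.7626 / 1.300 × 100 = 58.66 %

58.66 %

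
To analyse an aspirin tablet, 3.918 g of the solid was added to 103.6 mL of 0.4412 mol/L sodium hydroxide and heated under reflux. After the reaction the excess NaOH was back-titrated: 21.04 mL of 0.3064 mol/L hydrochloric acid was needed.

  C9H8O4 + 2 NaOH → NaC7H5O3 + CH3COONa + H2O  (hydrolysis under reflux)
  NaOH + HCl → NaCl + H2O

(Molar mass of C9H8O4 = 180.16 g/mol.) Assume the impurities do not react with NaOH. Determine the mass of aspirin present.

n(NaOH) added = 0.1036 × 0.4412 = 0.04571 mol
n(HCl) used in back-titration = 0.02104 × 0.3064 = 6.447 × 10^-3 mol
n(NaOH) left over = 6.447 × 10^-3 mol (1:1 ratio)
n(NaOH) consumed by analyte = 0.04571 − 6.447 × 10^-3 = 0.03926 mol
From the 1:2 ratio, n(C9H8O4) = 1/2 × 0.03926 = 0.01963 mol
mass of C9H8O4 = 0.01963 × 180.16 = 3.537 g

3.537 g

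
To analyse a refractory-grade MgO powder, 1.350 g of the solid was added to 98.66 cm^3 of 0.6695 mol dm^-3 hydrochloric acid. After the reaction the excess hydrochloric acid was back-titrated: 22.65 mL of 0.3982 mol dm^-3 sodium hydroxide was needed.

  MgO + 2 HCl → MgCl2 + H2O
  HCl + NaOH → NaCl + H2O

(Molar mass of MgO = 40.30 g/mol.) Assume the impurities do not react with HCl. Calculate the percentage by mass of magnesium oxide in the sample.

n(HCl) added = 0.09866 × 0.6695 = 0.06605 mol
n(NaOH) used in back-titration = 0.02265 × 0.3982 = 9.019 × 10^-3 mol
n(HCl) left over = 9.019 × 10^-3 mol (1:1 ratio)
n(HCl) consumed by analyte = 0.06605 − 9.019 × 10^-3 = 0.05703 mol
From the 1:2 ratio, n(MgO) = 1/2 × 0.05703 = 0.02852 mol
mass of MgO = 0.02852 × 40.30 = 1.149 g
% MgO = 1.149 / 1.350 × 100 = 85.13 %

85.13 %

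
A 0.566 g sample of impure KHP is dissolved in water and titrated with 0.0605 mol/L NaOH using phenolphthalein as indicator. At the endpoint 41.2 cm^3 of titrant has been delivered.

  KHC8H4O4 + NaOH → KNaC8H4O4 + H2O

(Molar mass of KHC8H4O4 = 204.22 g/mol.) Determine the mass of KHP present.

n(NaOH) = 0.0412 L × 0.0605 mol/L = 2.49 × 10^-3 mol
n(KHC8H4O4) = 2.49 × 10^-3 mol (1:1 ratio)
mass of KHC8H4O4 = 2.49 × 10^-3 × 204.22 g/mol = 0.509 g

0.509 g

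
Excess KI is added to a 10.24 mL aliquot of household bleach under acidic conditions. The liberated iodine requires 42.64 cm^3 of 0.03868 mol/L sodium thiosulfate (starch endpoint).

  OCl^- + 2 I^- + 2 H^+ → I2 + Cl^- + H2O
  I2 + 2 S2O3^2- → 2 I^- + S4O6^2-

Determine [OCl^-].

n(S2O3^2-) = 0.04264 × 0.03868 = 1.649 × 10^-3 mol
n(I2) = n(S2O3^2-)/2 = 8.247 × 10^-4 mol
n(OCl^-) in the aliquot = 8.247 × 10^-4 mol (1:1 ratio)
[OCl^-] = 8.247 × 10^-4 / 0.01024 = 0.08053 mol/L

0.08053 mol/L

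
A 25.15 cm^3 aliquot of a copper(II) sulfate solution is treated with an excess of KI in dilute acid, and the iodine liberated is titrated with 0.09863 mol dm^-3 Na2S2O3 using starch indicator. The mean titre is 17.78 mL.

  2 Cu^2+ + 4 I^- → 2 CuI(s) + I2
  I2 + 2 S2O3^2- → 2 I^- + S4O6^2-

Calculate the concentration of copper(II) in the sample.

n(S2O3^2-) = 0.01778 × 0.09863 = 1.754 × 10^-3 mol
n(I2) = n(S2O3^2-)/2 = 8.768 × 10^-4 mol
From the 2:1 ratio, n(Cu2+) in the aliquot = 2/1 × 8.768 × 10^-4 = 1.754 × 10^-3 mol
[Cu2+] = 1.754 × 10^-3 / 0.02515 = 0.06973 mol/L

0.06973 mol/L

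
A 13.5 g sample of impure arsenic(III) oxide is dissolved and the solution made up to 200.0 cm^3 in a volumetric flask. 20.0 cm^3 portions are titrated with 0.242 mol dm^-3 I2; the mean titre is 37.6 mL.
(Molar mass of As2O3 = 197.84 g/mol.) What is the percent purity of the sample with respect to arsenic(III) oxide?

66.7 %

As2O3 + 2 I2 + 2 H2O → As2O5 + 4 HI
n(I2) per titration = 0.0376 × 0.242 = 9.10 × 10^-3 mol
From the 1:2 ratio, n(As2O3) in each aliquot = 1/2 × 9.10 × 10^-3 = 4.55 × 10^-3 mol
n(As2O3) in the whole flask = 4.55 × 10^-3 × 200.0/20.0 = 0.0455 mol
mass of As2O3 = 0.0455 × 197.84 = 9.00 g
% As2O3 = 9.00 / 13.5 × 100 = 66.7 %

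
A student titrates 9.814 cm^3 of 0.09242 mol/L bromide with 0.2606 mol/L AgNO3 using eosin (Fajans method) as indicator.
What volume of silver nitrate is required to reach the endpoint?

Ag^+ + Br^- → AgBr(s)
n(Br-) = 0.009814 L × 0.09242 mol/L = 9.070 × 10^-4 mol
n(AgNO3) = 9.070 × 10^-4 mol (1:1 stoichiometry)
V(AgNO3) = 9.070 × 10^-4 mol / 0.2606 mol/L = 0.003480 L = 3.480 mL

3.480 mL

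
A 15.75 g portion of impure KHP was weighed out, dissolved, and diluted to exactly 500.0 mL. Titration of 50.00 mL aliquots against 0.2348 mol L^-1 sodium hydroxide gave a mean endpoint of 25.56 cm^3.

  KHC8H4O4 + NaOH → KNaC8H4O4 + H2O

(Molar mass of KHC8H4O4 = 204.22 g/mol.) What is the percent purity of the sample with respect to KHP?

n(NaOH) per titration = 0.02556 × 0.2348 = 6.001 × 10^-3 mol
n(KHC8H4O4) in each aliquot = 6.001 × 10^-3 mol (1:1 ratio)
n(KHC8H4O4) in the whole flask = 6.001 × 10^-3 × 500.0/50.00 = 0.06001 mol
mass of KHC8H4O4 = 0.06001 × 204.22 = 12.26 g
% KHC8H4O4 = 12.26 / 15.75 × 100 = 77.82 %

77.82 %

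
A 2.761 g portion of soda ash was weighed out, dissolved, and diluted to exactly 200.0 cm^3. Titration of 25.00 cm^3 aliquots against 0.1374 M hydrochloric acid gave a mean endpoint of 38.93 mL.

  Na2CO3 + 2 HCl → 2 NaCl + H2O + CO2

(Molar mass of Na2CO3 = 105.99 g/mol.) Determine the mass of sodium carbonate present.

2.268 g

n(HCl) per titration = 0.03893 × 0.1374 = 5.349 × 10^-3 mol
From the 1:2 ratio, n(Na2CO3) in each aliquot = 1/2 × 5.349 × 10^-3 = 2.674 × 10^-3 mol
n(Na2CO3) in the whole flask = 2.674 × 10^-3 × 200.0/25.00 = 0.02140 mol
mass of Na2CO3 = 0.02140 × 105.99 = 2.268 g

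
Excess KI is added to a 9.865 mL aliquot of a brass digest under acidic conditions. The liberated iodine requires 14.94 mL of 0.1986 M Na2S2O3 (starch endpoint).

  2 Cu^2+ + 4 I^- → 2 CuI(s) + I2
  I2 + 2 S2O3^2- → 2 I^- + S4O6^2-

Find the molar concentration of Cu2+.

n(S2O3^2-) = 0.01494 × 0.1986 = 2.967 × 10^-3 mol
n(I2) = n(S2O3^2-)/2 = 1.484 × 10^-3 mol
From the 2:1 ratio, n(Cu2+) in the aliquot = 2/1 × 1.484 × 10^-3 = 2.967 × 10^-3 mol
[Cu2+] = 2.967 × 10^-3 / 0.009865 = 0.3008 mol/L

0.3008 M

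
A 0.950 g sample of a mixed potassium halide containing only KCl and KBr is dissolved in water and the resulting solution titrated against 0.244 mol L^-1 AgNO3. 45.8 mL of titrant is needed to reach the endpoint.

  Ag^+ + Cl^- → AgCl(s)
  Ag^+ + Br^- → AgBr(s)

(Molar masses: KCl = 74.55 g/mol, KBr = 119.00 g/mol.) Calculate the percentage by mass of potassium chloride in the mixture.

n(AgNO3) = 0.0458 × 0.244 = 0.0112 mol
Let x = n(KCl), y = n(KBr).
Titrant: 1x + 1y = 0.0112;  mass: 74.55x + 119.00y = 0.950
Solving, x = 8.55 × 10^-3 mol, y = 2.63 × 10^-3 mol
mass of KCl = 8.55 × 10^-3 × 74.55 = 0.637 g
% KCl = 0.637 / 0.950 × 100 = 67.1 %

67.1 %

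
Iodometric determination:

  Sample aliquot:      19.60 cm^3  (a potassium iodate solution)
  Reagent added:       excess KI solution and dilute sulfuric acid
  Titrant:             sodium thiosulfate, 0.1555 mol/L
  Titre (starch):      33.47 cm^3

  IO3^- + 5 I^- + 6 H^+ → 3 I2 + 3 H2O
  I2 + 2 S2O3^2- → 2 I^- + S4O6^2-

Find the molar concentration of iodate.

n(S2O3^2-) = 0.03347 × 0.1555 = 5.205 × 10^-3 mol
n(I2) = n(S2O3^2-)/2 = 2.602 × 10^-3 mol
From the 1:3 ratio, n(IO3^-) in the aliquot = 1/3 × 2.602 × 10^-3 = 8.674 × 10^-4 mol
[IO3^-] = 8.674 × 10^-4 / 0.01960 = 0.04426 mol/L

0.04426 mol/L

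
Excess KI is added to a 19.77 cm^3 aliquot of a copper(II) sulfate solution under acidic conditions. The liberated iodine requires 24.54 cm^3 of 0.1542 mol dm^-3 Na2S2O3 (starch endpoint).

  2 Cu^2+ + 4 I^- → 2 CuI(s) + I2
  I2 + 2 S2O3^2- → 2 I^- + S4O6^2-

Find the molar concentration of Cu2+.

0.1914 mol/L

n(S2O3^2-) = 0.02454 × 0.1542 = 3.784 × 10^-3 mol
n(I2) = n(S2O3^2-)/2 = 1.892 × 10^-3 mol
From the 2:1 ratio, n(Cu2+) in the aliquot = 2/1 × 1.892 × 10^-3 = 3.784 × 10^-3 mol
[Cu2+] = 3.784 × 10^-3 / 0.01977 = 0.1914 mol/L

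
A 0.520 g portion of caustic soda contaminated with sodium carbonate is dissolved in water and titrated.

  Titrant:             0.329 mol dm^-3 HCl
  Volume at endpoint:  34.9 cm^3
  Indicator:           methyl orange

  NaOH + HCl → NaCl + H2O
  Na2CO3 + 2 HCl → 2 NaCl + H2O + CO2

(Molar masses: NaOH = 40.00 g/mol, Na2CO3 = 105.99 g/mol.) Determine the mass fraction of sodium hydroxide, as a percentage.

52.4 %

n(HCl) = 0.0349 × 0.329 = 0.0115 mol
Let x = n(NaOH), y = n(Na2CO3).
Titrant: 1x + 2y = 0.0115;  mass: 40.00x + 105.99y = 0.520
Solving, x = 6.81 × 10^-3 mol, y = 2.34 × 10^-3 mol
mass of NaOH = 6.81 × 10^-3 × 40.00 = 0.272 g
% NaOH = 0.272 / 0.520 × 100 = 52.4 %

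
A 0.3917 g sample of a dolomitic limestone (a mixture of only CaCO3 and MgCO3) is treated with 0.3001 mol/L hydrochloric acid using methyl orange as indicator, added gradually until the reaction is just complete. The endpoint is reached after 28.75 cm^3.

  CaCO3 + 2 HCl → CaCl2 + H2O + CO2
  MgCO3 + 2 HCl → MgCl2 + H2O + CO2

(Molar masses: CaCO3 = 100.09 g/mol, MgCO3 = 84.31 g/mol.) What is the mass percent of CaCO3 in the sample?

45.33 %

n(HCl) = 0.02875 × 0.3001 = 8.628 × 10^-3 mol
Let x = n(CaCO3), y = n(MgCO3).
Titrant: 2x + 2y = 8.628 × 10^-3;  mass: 100.09x + 84.31y = 0.3917
Solving, x = 1.774 × 10^-3 mol, y = 2.540 × 10^-3 mol
mass of CaCO3 = 1.774 × 10^-3 × 100.09 = 0.1775 g
% CaCO3 = 0.1775 / 0.3917 × 100 = 45.33 %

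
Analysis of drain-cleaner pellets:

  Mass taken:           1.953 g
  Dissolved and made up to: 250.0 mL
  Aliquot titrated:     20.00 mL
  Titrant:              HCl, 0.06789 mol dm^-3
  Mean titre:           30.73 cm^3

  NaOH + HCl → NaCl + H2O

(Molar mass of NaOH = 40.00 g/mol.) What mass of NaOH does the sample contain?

1.043 g

n(HCl) per titration = 0.03073 × 0.06789 = 2.086 × 10^-3 mol
n(NaOH) in each aliquot = 2.086 × 10^-3 mol (1:1 ratio)
n(NaOH) in the whole flask = 2.086 × 10^-3 × 250.0/20.00 = 0.02608 mol
mass of NaOH = 0.02608 × 40.00 = 1.043 g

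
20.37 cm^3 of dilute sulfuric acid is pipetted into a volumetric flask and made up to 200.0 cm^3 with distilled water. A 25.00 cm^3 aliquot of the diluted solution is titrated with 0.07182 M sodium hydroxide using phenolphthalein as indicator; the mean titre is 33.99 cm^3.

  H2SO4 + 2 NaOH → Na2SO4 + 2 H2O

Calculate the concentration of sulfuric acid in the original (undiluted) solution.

n(NaOH) = 0.03399 × 0.07182 = 2.441 × 10^-3 mol
From the 1:2 ratio, n(H2SO4) in the aliquot = 1/2 × 2.441 × 10^-3 = 1.221 × 10^-3 mol
[H2SO4]_dilute = 1.221 × 10^-3 / 0.02500 = 0.04882 mol/L
Dilution factor = 200.0 / 20.37 = 9.818
[H2SO4]_stock = 0.04882 × 9.818 = 0.4794 mol/L

0.4794 M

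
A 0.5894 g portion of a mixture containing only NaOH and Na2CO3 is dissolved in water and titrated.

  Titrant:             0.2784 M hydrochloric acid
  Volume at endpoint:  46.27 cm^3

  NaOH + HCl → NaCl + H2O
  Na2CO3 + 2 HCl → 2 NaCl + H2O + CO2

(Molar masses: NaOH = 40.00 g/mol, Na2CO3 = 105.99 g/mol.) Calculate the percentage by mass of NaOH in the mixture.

n(HCl) = 0.04627 × 0.2784 = 0.01288 mol
Let x = n(NaOH), y = n(Na2CO3).
Titrant: 1x + 2y = 0.01288;  mass: 40.00x + 105.99y = 0.5894
Solving, x = 7.177 × 10^-3 mol, y = 2.853 × 10^-3 mol
mass of NaOH = 7.177 × 10^-3 × 40.00 = 0.2871 g
% NaOH = 0.2871 / 0.5894 × 100 = 48.70 %

48.70 %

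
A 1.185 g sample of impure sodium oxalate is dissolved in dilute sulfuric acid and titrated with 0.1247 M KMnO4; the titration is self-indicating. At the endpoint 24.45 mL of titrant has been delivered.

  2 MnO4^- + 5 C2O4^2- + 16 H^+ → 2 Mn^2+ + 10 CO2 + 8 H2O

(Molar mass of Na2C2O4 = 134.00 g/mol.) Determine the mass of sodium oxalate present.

n(KMnO4) = 0.02445 L × 0.1247 mol/L = 3.049 × 10^-3 mol
From the 5:2 ratio, n(Na2C2O4) = 5/2 × 3.049 × 10^-3 = 7.622 × 10^-3 mol
mass of Na2C2O4 = 7.622 × 10^-3 × 134.00 g/mol = 1.021 g

1.021 g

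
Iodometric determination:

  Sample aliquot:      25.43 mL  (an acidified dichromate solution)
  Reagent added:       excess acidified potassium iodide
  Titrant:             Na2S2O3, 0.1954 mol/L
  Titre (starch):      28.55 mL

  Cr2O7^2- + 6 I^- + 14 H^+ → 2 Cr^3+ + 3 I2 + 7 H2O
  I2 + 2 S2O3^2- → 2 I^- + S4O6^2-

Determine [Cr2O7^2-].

n(S2O3^2-) = 0.02855 × 0.1954 = 5.579 × 10^-3 mol
n(I2) = n(S2O3^2-)/2 = 2.789 × 10^-3 mol
From the 1:3 ratio, n(Cr2O7^2-) in the aliquot = 1/3 × 2.789 × 10^-3 = 9.298 × 10^-4 mol
[Cr2O7^2-] = 9.298 × 10^-4 / 0.02543 = 0.03656 mol/L

0.03656 mol/L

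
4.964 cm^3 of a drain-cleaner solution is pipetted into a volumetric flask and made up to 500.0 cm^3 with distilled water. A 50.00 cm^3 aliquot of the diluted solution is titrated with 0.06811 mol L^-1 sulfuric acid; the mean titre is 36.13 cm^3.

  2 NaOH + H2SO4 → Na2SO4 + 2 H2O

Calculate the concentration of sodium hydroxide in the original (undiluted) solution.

9.915 mol/L

n(H2SO4) = 0.03613 × 0.06811 = 2.461 × 10^-3 mol
From the 2:1 ratio, n(NaOH) in the aliquot = 2/1 × 2.461 × 10^-3 = 4.922 × 10^-3 mol
[NaOH]_dilute = 4.922 × 10^-3 / 0.05000 = 0.09843 mol/L
Dilution factor = 500.0 / 4.964 = 100.7
[NaOH]_stock = 0.09843 × 100.7 = 9.915 mol/L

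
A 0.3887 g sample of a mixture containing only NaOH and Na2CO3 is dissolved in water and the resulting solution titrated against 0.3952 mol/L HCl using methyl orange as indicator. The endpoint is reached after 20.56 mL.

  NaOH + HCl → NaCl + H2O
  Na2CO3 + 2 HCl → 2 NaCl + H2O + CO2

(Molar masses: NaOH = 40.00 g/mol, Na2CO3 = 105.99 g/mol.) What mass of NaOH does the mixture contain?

n(HCl) = 0.02056 × 0.3952 = 8.125 × 10^-3 mol
Let x = n(NaOH), y = n(Na2CO3).
Titrant: 1x + 2y = 8.125 × 10^-3;  mass: 40.00x + 105.99y = 0.3887
Solving, x = 3.224 × 10^-3 mol, y = 2.450 × 10^-3 mol
mass of NaOH = 3.224 × 10^-3 × 40.00 = 0.1290 g

0.1290 g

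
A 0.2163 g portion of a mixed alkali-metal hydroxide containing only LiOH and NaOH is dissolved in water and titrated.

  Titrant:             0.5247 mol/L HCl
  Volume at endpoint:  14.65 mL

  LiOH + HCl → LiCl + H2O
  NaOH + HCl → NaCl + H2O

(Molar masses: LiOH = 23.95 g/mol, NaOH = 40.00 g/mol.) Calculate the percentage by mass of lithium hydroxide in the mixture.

n(HCl) = 0.01465 × 0.5247 = 7.687 × 10^-3 mol
Let x = n(LiOH), y = n(NaOH).
Titrant: 1x + 1y = 7.687 × 10^-3;  mass: 23.95x + 40.00y = 0.2163
Solving, x = 5.681 × 10^-3 mol, y = 2.006 × 10^-3 mol
mass of LiOH = 5.681 × 10^-3 × 23.95 = 0.1361 g
% LiOH = 0.1361 / 0.2163 × 100 = 62.90 %

62.90 %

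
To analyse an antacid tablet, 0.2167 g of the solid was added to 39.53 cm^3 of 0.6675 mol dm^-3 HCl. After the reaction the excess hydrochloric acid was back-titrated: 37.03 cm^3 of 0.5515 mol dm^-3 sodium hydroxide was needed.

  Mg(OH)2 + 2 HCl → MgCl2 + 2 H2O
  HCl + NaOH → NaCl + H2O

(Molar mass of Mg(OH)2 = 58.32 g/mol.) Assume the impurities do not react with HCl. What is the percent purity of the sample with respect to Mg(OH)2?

80.26 %

n(HCl) added = 0.03953 × 0.6675 = 0.02639 mol
n(NaOH) used in back-titration = 0.03703 × 0.5515 = 0.02042 mol
n(HCl) left over = 0.02042 mol (1:1 ratio)
n(HCl) consumed by analyte = 0.02639 − 0.02042 = 5.964 × 10^-3 mol
From the 1:2 ratio, n(Mg(OH)2) = 1/2 × 5.964 × 10^-3 = 2.982 × 10^-3 mol
mass of Mg(OH)2 = 2.982 × 10^-3 × 58.32 = 0.1739 g
% Mg(OH)2 = 0.1739 / 0.2167 × 100 = 80.26 %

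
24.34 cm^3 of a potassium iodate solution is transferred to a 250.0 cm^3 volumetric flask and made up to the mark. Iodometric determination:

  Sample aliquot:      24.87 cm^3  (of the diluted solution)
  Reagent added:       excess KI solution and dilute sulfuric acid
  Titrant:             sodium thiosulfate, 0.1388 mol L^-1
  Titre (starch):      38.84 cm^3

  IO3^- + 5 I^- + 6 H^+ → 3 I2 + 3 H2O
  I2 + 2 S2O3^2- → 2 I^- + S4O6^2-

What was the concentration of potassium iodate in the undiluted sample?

n(S2O3^2-) = 0.03884 × 0.1388 = 5.391 × 10^-3 mol
n(I2) = n(S2O3^2-)/2 = 2.695 × 10^-3 mol
From the 1:3 ratio, n(IO3^-) in the aliquot = 1/3 × 2.695 × 10^-3 = 8.985 × 10^-4 mol
[IO3^-]_dilute = 8.985 × 10^-4 / 0.02487 = 0.03613 mol/L
[IO3^-]_original = 0.03613 × 250.0/24.34 = 0.3711 mol/L

0.3711 mol/L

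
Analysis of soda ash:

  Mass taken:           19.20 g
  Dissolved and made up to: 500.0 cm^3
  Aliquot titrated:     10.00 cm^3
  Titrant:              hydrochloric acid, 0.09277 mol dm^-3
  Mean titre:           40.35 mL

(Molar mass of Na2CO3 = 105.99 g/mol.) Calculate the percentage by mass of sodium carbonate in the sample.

51.66 %

Na2CO3 + 2 HCl → 2 NaCl + H2O + CO2
n(HCl) per titration = 0.04035 × 0.09277 = 3.743 × 10^-3 mol
From the 1:2 ratio, n(Na2CO3) in each aliquot = 1/2 × 3.743 × 10^-3 = 1.872 × 10^-3 mol
n(Na2CO3) in the whole flask = 1.872 × 10^-3 × 500.0/10.00 = 0.09358 mol
mass of Na2CO3 = 0.09358 × 105.99 = 9.919 g
% Na2CO3 = 9.919 / 19.20 × 100 = 51.66 %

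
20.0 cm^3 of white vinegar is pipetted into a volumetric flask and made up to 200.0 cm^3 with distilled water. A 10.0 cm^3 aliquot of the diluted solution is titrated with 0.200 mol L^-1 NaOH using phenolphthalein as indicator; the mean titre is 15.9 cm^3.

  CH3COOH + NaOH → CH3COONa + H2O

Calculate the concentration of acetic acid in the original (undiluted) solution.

3.18 mol/L

n(NaOH) = 0.0159 × 0.200 = 3.18 × 10^-3 mol
n(CH3COOH) in the aliquot = 3.18 × 10^-3 mol (1:1 ratio)
[CH3COOH]_dilute = 3.18 × 10^-3 / 0.0100 = 0.318 mol/L
Dilution factor = 200.0 / 20.0 = 10.00
[CH3COOH]_stock = 0.318 × 10.00 = 3.18 mol/L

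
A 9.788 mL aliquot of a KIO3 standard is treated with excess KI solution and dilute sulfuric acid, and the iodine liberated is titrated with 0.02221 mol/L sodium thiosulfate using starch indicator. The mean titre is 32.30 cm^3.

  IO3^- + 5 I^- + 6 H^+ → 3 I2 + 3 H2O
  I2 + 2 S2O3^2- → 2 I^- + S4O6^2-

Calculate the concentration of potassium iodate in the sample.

n(S2O3^2-) = 0.03230 × 0.02221 = 7.174 × 10^-4 mol
n(I2) = n(S2O3^2-)/2 = 3.587 × 10^-4 mol
From the 1:3 ratio, n(IO3^-) in the aliquot = 1/3 × 3.587 × 10^-4 = 1.196 × 10^-4 mol
[IO3^-] = 1.196 × 10^-4 / 0.009788 = 0.01222 mol/L

0.01222 mol/L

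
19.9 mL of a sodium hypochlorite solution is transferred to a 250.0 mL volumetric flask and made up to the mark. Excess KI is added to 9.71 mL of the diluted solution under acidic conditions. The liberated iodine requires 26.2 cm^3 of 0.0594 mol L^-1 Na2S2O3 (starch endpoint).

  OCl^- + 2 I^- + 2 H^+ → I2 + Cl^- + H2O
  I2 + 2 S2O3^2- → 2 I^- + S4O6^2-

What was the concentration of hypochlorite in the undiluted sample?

n(S2O3^2-) = 0.0262 × 0.0594 = 1.56 × 10^-3 mol
n(I2) = n(S2O3^2-)/2 = 7.78 × 10^-4 mol
n(OCl^-) in the aliquot = 7.78 × 10^-4 mol (1:1 ratio)
[OCl^-]_dilute = 7.78 × 10^-4 / 0.00971 = 0.0801 mol/L
[OCl^-]_original = 0.0801 × 250.0/19.9 = 1.01 mol/L

1.01 mol/L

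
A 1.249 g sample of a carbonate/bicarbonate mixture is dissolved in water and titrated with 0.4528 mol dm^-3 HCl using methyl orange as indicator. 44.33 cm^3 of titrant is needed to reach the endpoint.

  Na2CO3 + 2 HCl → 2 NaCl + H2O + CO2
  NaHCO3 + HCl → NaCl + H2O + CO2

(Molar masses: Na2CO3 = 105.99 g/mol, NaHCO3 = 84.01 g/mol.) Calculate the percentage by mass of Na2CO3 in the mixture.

n(HCl) = 0.04433 × 0.4528 = 0.02007 mol
Let x = n(Na2CO3), y = n(NaHCO3).
Titrant: 2x + 1y = 0.02007;  mass: 105.99x + 84.01y = 1.249
Solving, x = 7.050 × 10^-3 mol, y = 5.973 × 10^-3 mol
mass of Na2CO3 = 7.050 × 10^-3 × 105.99 = 0.7472 g
% Na2CO3 = 0.7472 / 1.249 × 100 = 59.82 %

59.82 %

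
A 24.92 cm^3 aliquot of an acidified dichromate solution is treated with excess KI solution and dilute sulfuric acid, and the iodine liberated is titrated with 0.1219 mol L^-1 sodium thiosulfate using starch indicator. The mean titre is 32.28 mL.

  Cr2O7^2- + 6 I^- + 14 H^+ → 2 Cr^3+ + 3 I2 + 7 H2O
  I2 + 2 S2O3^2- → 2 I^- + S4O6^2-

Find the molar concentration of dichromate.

n(S2O3^2-) = 0.03228 × 0.1219 = 3.935 × 10^-3 mol
n(I2) = n(S2O3^2-)/2 = 1.967 × 10^-3 mol
From the 1:3 ratio, n(Cr2O7^2-) in the aliquot = 1/3 × 1.967 × 10^-3 = 6.558 × 10^-4 mol
[Cr2O7^2-] = 6.558 × 10^-4 / 0.02492 = 0.02632 mol/L

0.02632 mol/L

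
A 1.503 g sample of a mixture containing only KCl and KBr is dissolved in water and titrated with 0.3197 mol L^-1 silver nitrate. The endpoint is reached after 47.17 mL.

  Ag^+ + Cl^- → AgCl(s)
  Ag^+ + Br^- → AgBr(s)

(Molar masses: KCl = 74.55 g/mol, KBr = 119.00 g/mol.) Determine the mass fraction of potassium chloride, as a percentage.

32.53 %

n(AgNO3) = 0.04717 × 0.3197 = 0.01508 mol
Let x = n(KCl), y = n(KBr).
Titrant: 1x + 1y = 0.01508;  mass: 74.55x + 119.00y = 1.503
Solving, x = 6.559 × 10^-3 mol, y = 8.521 × 10^-3 mol
mass of KCl = 6.559 × 10^-3 × 74.55 = 0.4890 g
% KCl = 0.4890 / 1.503 × 100 = 32.53 %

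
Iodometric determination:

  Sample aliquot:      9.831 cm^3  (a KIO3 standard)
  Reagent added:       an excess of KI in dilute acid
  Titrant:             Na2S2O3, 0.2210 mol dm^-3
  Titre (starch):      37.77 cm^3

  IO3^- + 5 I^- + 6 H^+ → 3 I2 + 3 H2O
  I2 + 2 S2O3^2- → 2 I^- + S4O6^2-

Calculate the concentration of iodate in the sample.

0.1415 mol/L

n(S2O3^2-) = 0.03777 × 0.2210 = 8.347 × 10^-3 mol
n(I2) = n(S2O3^2-)/2 = 4.174 × 10^-3 mol
From the 1:3 ratio, n(IO3^-) in the aliquot = 1/3 × 4.174 × 10^-3 = 1.391 × 10^-3 mol
[IO3^-] = 1.391 × 10^-3 / 0.009831 = 0.1415 mol/L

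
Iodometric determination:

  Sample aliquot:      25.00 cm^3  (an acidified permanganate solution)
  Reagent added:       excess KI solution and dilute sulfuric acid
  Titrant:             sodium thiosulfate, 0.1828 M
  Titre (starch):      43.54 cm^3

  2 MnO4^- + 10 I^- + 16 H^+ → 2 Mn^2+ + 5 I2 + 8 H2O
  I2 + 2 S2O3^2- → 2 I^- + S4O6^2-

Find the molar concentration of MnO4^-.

0.06367 M

n(S2O3^2-) = 0.04354 × 0.1828 = 7.959 × 10^-3 mol
n(I2) = n(S2O3^2-)/2 = 3.980 × 10^-3 mol
From the 2:5 ratio, n(MnO4^-) in the aliquot = 2/5 × 3.980 × 10^-3 = 1.592 × 10^-3 mol
[MnO4^-] = 1.592 × 10^-3 / 0.02500 = 0.06367 mol/L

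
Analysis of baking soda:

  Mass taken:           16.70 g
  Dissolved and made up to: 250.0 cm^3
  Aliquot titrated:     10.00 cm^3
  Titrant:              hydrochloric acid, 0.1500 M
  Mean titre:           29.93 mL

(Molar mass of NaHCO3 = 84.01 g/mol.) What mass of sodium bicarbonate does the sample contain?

9.429 g

NaHCO3 + HCl → NaCl + H2O + CO2
n(HCl) per titration = 0.02993 × 0.1500 = 4.489 × 10^-3 mol
n(NaHCO3) in each aliquot = 4.489 × 10^-3 mol (1:1 ratio)
n(NaHCO3) in the whole flask = 4.489 × 10^-3 × 250.0/10.00 = 0.1122 mol
mass of NaHCO3 = 0.1122 × 84.01 = 9.429 g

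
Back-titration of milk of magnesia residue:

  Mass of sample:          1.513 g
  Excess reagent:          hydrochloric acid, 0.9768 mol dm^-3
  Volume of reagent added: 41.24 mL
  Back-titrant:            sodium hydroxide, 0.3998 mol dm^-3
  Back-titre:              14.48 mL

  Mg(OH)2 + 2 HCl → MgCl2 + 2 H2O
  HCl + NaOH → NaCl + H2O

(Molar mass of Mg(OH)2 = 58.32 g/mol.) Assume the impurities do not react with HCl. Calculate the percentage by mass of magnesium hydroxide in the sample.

n(HCl) added = 0.04124 × 0.9768 = 0.04028 mol
n(NaOH) used in back-titration = 0.01448 × 0.3998 = 5.789 × 10^-3 mol
n(HCl) left over = 5.789 × 10^-3 mol (1:1 ratio)
n(HCl) consumed by analyte = 0.04028 − 5.789 × 10^-3 = 0.03449 mol
From the 1:2 ratio, n(Mg(OH)2) = 1/2 × 0.03449 = 0.01725 mol
mass of Mg(OH)2 = 0.01725 × 58.32 = 1.006 g
% Mg(OH)2 = 1.006 / 1.513 × 100 = 66.48 %

66.48 %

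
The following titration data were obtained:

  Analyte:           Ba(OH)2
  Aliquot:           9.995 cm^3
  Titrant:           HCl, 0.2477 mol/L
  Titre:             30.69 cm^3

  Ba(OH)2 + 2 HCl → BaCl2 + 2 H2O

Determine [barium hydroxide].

0.3803 mol/L

n(HCl) = 0.03069 L × 0.2477 mol/L = 7.602 × 10^-3 mol
From the 1:2 mole ratio, n(Ba(OH)2) = 1/2 × 7.602 × 10^-3 = 3.801 × 10^-3 mol
[Ba(OH)2] = 3.801 × 10^-3 mol / 0.009995 L = 0.3803 mol/L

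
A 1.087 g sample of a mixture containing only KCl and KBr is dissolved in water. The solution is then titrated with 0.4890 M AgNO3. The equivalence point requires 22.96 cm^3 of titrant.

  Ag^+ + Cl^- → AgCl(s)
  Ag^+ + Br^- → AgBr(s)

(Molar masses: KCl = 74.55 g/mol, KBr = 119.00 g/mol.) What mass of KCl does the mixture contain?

0.4177 g

n(AgNO3) = 0.02296 × 0.4890 = 0.01123 mol
Let x = n(KCl), y = n(KBr).
Titrant: 1x + 1y = 0.01123;  mass: 74.55x + 119.00y = 1.087
Solving, x = 5.603 × 10^-3 mol, y = 5.624 × 10^-3 mol
mass of KCl = 5.603 × 10^-3 × 74.55 = 0.4177 g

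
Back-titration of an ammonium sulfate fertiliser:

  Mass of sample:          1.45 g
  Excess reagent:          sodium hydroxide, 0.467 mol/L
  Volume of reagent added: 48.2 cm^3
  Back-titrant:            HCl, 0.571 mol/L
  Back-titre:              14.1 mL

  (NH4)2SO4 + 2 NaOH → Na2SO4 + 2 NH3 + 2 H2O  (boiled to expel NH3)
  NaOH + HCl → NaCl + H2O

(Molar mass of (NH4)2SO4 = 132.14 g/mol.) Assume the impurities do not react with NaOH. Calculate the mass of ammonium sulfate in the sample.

0.955 g

n(NaOH) added = 0.0482 × 0.467 = 0.0225 mol
n(HCl) used in back-titration = 0.0141 × 0.571 = 8.05 × 10^-3 mol
n(NaOH) left over = 8.05 × 10^-3 mol (1:1 ratio)
n(NaOH) consumed by analyte = 0.0225 − 8.05 × 10^-3 = 0.0145 mol
From the 1:2 ratio, n((NH4)2SO4) = 1/2 × 0.0145 = 7.23 × 10^-3 mol
mass of (NH4)2SO4 = 7.23 × 10^-3 × 132.14 = 0.955 g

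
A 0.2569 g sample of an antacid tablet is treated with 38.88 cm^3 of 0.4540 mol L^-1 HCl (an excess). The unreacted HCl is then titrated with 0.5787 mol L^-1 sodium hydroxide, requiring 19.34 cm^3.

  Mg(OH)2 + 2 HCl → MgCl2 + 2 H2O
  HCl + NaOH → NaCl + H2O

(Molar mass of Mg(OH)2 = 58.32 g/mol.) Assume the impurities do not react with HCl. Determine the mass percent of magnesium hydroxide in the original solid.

73.32 %

n(HCl) added = 0.03888 × 0.4540 = 0.01765 mol
n(NaOH) used in back-titration = 0.01934 × 0.5787 = 0.01119 mol
n(HCl) left over = 0.01119 mol (1:1 ratio)
n(HCl) consumed by analyte = 0.01765 − 0.01119 = 6.459 × 10^-3 mol
From the 1:2 ratio, n(Mg(OH)2) = 1/2 × 6.459 × 10^-3 = 3.230 × 10^-3 mol
mass of Mg(OH)2 = 3.230 × 10^-3 × 58.32 = 0.1884 g
% Mg(OH)2 = 0.1884 / 0.2569 × 100 = 73.32 %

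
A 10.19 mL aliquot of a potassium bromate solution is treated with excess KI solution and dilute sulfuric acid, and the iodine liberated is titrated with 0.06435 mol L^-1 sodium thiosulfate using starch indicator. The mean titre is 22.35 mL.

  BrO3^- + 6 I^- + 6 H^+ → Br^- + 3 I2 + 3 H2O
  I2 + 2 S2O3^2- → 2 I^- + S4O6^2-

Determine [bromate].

n(S2O3^2-) = 0.02235 × 0.06435 = 1.438 × 10^-3 mol
n(I2) = n(S2O3^2-)/2 = 7.191 × 10^-4 mol
From the 1:3 ratio, n(BrO3^-) in the aliquot = 1/3 × 7.191 × 10^-4 = 2.397 × 10^-4 mol
[BrO3^-] = 2.397 × 10^-4 / 0.01019 = 0.02352 mol/L

0.02352 mol/L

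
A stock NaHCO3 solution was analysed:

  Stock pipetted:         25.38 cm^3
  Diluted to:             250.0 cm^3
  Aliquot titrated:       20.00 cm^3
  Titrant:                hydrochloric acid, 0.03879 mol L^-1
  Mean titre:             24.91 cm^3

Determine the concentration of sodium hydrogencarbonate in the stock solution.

NaHCO3 + HCl → NaCl + H2O + CO2
n(HCl) = 0.02491 × 0.03879 = 9.663 × 10^-4 mol
n(NaHCO3) in the aliquot = 9.663 × 10^-4 mol (1:1 ratio)
[NaHCO3]_dilute = 9.663 × 10^-4 / 0.02000 = 0.04831 mol/L
Dilution factor = 250.0 / 25.38 = 9.850
[NaHCO3]_stock = 0.04831 × 9.850 = 0.4759 mol/L

0.4759 mol/L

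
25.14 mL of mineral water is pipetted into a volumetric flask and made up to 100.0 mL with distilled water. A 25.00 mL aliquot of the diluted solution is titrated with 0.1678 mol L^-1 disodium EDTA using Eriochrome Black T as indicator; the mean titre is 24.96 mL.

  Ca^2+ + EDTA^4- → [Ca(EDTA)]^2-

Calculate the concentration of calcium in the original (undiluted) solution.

n(EDTA) = 0.02496 × 0.1678 = 4.188 × 10^-3 mol
n(Ca2+) in the aliquot = 4.188 × 10^-3 mol (1:1 ratio)
[Ca2+]_dilute = 4.188 × 10^-3 / 0.02500 = 0.1675 mol/L
Dilution factor = 100.0 / 25.14 = 3.978
[Ca2+]_stock = 0.1675 × 3.978 = 0.6664 mol/L

0.6664 mol/L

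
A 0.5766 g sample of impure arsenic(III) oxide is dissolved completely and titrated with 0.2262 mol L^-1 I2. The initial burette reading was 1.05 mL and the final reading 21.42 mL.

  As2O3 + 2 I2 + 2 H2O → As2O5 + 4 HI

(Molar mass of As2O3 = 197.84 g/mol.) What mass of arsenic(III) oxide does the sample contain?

0.4558 g

n(I2) = 0.02037 L × 0.2262 mol/L = 4.608 × 10^-3 mol
From the 1:2 ratio, n(As2O3) = 1/2 × 4.608 × 10^-3 = 2.304 × 10^-3 mol
mass of As2O3 = 2.304 × 10^-3 × 197.84 g/mol = 0.4558 g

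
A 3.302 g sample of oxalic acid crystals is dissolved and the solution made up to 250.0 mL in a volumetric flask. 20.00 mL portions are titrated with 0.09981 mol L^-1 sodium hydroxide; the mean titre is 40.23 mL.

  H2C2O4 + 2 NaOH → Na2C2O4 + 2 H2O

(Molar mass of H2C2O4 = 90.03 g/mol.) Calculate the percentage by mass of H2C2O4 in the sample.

n(NaOH) per titration = 0.04023 × 0.09981 = 4.015 × 10^-3 mol
From the 1:2 ratio, n(H2C2O4) in each aliquot = 1/2 × 4.015 × 10^-3 = 2.008 × 10^-3 mol
n(H2C2O4) in the whole flask = 2.008 × 10^-3 × 250.0/20.00 = 0.02510 mol
mass of H2C2O4 = 0.02510 × 90.03 = 2.259 g
% H2C2O4 = 2.259 / 3.302 × 100 = 68.42 %

68.42 %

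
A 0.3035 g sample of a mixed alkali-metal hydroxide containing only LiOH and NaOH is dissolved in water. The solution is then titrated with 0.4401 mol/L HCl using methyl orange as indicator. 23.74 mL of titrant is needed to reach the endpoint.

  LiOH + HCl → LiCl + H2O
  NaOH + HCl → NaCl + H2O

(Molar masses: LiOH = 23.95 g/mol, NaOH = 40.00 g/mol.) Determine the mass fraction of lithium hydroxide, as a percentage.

n(HCl) = 0.02374 × 0.4401 = 0.01045 mol
Let x = n(LiOH), y = n(NaOH).
Titrant: 1x + 1y = 0.01045;  mass: 23.95x + 40.00y = 0.3035
Solving, x = 7.129 × 10^-3 mol, y = 3.319 × 10^-3 mol
mass of LiOH = 7.129 × 10^-3 × 23.95 = 0.1707 g
% LiOH = 0.1707 / 0.3035 × 100 = 56.26 %

56.26 %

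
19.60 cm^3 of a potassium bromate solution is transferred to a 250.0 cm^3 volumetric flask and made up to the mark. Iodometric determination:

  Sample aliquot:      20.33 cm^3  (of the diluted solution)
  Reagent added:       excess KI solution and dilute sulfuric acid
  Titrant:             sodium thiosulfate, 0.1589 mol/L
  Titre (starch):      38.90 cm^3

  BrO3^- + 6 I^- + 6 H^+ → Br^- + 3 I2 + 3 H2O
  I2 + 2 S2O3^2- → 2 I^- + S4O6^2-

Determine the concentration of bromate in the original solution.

0.6464 mol/L

n(S2O3^2-) = 0.03890 × 0.1589 = 6.181 × 10^-3 mol
n(I2) = n(S2O3^2-)/2 = 3.091 × 10^-3 mol
From the 1:3 ratio, n(BrO3^-) in the aliquot = 1/3 × 3.091 × 10^-3 = 1.030 × 10^-3 mol
[BrO3^-]_dilute = 1.030 × 10^-3 / 0.02033 = 0.05067 mol/L
[BrO3^-]_original = 0.05067 × 250.0/19.60 = 0.6464 mol/L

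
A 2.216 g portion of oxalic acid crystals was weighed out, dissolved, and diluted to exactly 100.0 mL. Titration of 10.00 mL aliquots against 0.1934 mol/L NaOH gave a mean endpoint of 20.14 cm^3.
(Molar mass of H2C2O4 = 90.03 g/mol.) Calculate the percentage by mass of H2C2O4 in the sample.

79.12 %

H2C2O4 + 2 NaOH → Na2C2O4 + 2 H2O
n(NaOH) per titration = 0.02014 × 0.1934 = 3.895 × 10^-3 mol
From the 1:2 ratio, n(H2C2O4) in each aliquot = 1/2 × 3.895 × 10^-3 = 1.948 × 10^-3 mol
n(H2C2O4) in the whole flask = 1.948 × 10^-3 × 100.0/10.00 = 0.01948 mol
mass of H2C2O4 = 0.01948 × 90.03 = 1.753 g
% H2C2O4 = 1.753 / 2.216 × 100 = 79.12 %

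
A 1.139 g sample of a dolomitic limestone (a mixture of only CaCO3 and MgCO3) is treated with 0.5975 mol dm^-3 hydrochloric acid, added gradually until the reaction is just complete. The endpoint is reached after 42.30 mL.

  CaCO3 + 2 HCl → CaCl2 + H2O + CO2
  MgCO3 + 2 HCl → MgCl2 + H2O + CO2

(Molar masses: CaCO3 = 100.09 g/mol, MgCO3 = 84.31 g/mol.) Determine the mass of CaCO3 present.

0.4666 g

n(HCl) = 0.04230 × 0.5975 = 0.02527 mol
Let x = n(CaCO3), y = n(MgCO3).
Titrant: 2x + 2y = 0.02527;  mass: 100.09x + 84.31y = 1.139
Solving, x = 4.662 × 10^-3 mol, y = 7.975 × 10^-3 mol
mass of CaCO3 = 4.662 × 10^-3 × 100.09 = 0.4666 g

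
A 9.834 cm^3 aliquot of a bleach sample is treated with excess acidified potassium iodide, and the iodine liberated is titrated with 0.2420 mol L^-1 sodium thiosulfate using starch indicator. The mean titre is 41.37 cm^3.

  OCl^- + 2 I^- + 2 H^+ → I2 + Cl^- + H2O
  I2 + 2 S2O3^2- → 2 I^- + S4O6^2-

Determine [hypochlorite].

n(S2O3^2-) = 0.04137 × 0.2420 = 0.01001 mol
n(I2) = n(S2O3^2-)/2 = 5.006 × 10^-3 mol
n(OCl^-) in the aliquot = 5.006 × 10^-3 mol (1:1 ratio)
[OCl^-] = 5.006 × 10^-3 / 0.009834 = 0.5090 mol/L

0.5090 mol/L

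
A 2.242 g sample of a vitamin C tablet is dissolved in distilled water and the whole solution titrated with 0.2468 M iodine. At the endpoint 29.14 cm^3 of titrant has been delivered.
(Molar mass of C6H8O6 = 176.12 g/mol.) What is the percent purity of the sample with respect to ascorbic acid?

56.49 %

C6H8O6 + I2 → C6H6O6 + 2 HI
n(I2) = 0.02914 L × 0.2468 mol/L = 7.192 × 10^-3 mol
n(C6H8O6) = 7.192 × 10^-3 mol (1:1 ratio)
mass of C6H8O6 = 7.192 × 10^-3 × 176.12 g/mol = 1.267 g
% C6H8O6 = 1.267 / 2.242 × 100 = 56.49 %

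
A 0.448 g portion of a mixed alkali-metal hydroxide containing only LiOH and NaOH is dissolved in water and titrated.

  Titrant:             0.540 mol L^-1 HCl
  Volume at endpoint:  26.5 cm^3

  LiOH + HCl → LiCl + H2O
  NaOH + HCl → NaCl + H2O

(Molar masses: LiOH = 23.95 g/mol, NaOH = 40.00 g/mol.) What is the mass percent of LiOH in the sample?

n(HCl) = 0.0265 × 0.540 = 0.0143 mol
Let x = n(LiOH), y = n(NaOH).
Titrant: 1x + 1y = 0.0143;  mass: 23.95x + 40.00y = 0.448
Solving, x = 7.75 × 10^-3 mol, y = 6.56 × 10^-3 mol
mass of LiOH = 7.75 × 10^-3 × 23.95 = 0.186 g
% LiOH = 0.186 / 0.448 × 100 = 41.4 %

41.4 %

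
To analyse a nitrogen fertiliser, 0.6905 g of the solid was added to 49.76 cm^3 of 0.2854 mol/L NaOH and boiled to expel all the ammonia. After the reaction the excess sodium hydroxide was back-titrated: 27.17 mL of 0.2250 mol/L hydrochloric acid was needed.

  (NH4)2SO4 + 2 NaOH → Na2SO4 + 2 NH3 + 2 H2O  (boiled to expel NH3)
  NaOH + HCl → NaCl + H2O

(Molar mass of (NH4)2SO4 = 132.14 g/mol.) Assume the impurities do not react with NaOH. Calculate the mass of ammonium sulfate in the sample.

n(NaOH) added = 0.04976 × 0.2854 = 0.01420 mol
n(HCl) used in back-titration = 0.02717 × 0.2250 = 6.113 × 10^-3 mol
n(NaOH) left over = 6.113 × 10^-3 mol (1:1 ratio)
n(NaOH) consumed by analyte = 0.01420 − 6.113 × 10^-3 = 8.088 × 10^-3 mol
From the 1:2 ratio, n((NH4)2SO4) = 1/2 × 8.088 × 10^-3 = 4.044 × 10^-3 mol
mass of (NH4)2SO4 = 4.044 × 10^-3 × 132.14 = 0.5344 g

0.5344 g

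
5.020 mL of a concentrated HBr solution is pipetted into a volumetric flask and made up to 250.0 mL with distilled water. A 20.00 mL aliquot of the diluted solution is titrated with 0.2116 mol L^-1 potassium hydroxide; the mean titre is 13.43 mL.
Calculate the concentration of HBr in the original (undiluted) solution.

HBr + KOH → KBr + H2O
n(KOH) = 0.01343 × 0.2116 = 2.842 × 10^-3 mol
n(HBr) in the aliquot = 2.842 × 10^-3 mol (1:1 ratio)
[HBr]_dilute = 2.842 × 10^-3 / 0.02000 = 0.1421 mol/L
Dilution factor = 250.0 / 5.020 = 49.80
[HBr]_stock = 0.1421 × 49.80 = 7.076 mol/L

7.076 mol/L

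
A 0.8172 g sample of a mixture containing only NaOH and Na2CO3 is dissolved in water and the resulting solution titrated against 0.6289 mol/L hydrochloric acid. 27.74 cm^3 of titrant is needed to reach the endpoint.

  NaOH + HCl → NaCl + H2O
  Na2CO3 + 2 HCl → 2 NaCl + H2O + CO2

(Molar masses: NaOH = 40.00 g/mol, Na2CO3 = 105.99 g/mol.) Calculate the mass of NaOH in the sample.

n(HCl) = 0.02774 × 0.6289 = 0.01745 mol
Let x = n(NaOH), y = n(Na2CO3).
Titrant: 1x + 2y = 0.01745;  mass: 40.00x + 105.99y = 0.8172
Solving, x = 8.260 × 10^-3 mol, y = 4.593 × 10^-3 mol
mass of NaOH = 8.260 × 10^-3 × 40.00 = 0.3304 g

0.3304 g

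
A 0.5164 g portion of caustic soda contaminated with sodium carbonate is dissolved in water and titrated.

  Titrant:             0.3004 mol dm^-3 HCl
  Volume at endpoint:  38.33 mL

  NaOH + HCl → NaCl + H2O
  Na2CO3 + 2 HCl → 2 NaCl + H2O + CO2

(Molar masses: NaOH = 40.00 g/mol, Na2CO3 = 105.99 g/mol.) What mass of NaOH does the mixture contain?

0.2887 g

n(HCl) = 0.03833 × 0.3004 = 0.01151 mol
Let x = n(NaOH), y = n(Na2CO3).
Titrant: 1x + 2y = 0.01151;  mass: 40.00x + 105.99y = 0.5164
Solving, x = 7.218 × 10^-3 mol, y = 2.148 × 10^-3 mol
mass of NaOH = 7.218 × 10^-3 × 40.00 = 0.2887 g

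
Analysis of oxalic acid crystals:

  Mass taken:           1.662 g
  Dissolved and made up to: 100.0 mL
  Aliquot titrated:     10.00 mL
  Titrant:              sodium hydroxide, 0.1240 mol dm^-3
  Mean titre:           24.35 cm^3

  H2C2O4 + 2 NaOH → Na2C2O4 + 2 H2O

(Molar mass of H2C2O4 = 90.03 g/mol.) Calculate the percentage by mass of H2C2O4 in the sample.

81.78 %

n(NaOH) per titration = 0.02435 × 0.1240 = 3.019 × 10^-3 mol
From the 1:2 ratio, n(H2C2O4) in each aliquot = 1/2 × 3.019 × 10^-3 = 1.510 × 10^-3 mol
n(H2C2O4) in the whole flask = 1.510 × 10^-3 × 100.0/10.00 = 0.01510 mol
mass of H2C2O4 = 0.01510 × 90.03 = 1.359 g
% H2C2O4 = 1.359 / 1.662 × 100 = 81.78 %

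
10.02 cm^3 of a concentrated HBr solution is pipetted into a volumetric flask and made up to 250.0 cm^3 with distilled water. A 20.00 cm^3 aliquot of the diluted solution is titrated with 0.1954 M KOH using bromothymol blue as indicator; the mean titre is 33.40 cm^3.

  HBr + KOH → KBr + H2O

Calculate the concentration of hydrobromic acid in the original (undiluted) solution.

n(KOH) = 0.03340 × 0.1954 = 6.526 × 10^-3 mol
n(HBr) in the aliquot = 6.526 × 10^-3 mol (1:1 ratio)
[HBr]_dilute = 6.526 × 10^-3 / 0.02000 = 0.3263 mol/L
Dilution factor = 250.0 / 10.02 = 24.95
[HBr]_stock = 0.3263 × 24.95 = 8.142 mol/L

8.142 M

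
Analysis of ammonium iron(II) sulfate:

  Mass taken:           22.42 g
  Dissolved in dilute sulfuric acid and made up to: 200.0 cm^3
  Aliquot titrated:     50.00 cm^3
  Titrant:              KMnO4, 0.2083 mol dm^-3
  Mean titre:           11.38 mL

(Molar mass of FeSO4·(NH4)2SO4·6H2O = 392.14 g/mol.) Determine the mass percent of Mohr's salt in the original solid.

82.92 %

MnO4^- + 5 Fe^2+ + 8 H^+ → Mn^2+ + 5 Fe^3+ + 4 H2O
n(KMnO4) per titration = 0.01138 × 0.2083 = 2.370 × 10^-3 mol
From the 5:1 ratio, n(FeSO4·(NH4)2SO4·6H2O) in each aliquot = 5/1 × 2.370 × 10^-3 = 0.01185 mol
n(FeSO4·(NH4)2SO4·6H2O) in the whole flask = 0.01185 × 200.0/50.00 = 0.04741 mol
mass of FeSO4·(NH4)2SO4·6H2O = 0.04741 × 392.14 = 18.59 g
% FeSO4·(NH4)2SO4·6H2O = 18.59 / 22.42 × 100 = 82.92 %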